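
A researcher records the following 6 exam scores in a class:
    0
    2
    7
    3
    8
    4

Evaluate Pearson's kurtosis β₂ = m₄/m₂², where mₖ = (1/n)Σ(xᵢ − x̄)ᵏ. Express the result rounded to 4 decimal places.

x̄ = 4.0000
Σ(xᵢ − x̄)² = 46.0000 ⇒ m₂ = 7.66667
Σ(xᵢ − x̄)⁴ = 610.0000 ⇒ m₄ = 101.66667
m₂² = 58.77778
β₂ = m₄/m₂² = 101.66667 / 58.77778 ≈ 1.7297

1.7297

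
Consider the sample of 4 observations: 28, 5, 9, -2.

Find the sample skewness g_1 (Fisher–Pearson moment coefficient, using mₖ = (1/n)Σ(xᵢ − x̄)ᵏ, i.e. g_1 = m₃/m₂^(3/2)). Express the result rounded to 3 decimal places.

0.725

x̄ = (28 + 5 + 9 - 2) / 4 = 10.0000
deviations (xᵢ − x̄): 18.0000, -5.0000, -1.0000, -12.0000
Σ(xᵢ − x̄)² = 494.0000 ⇒ m₂ = 494.0000/4 = 123.50000
Σ(xᵢ − x̄)³ = 3978.0000 ⇒ m₃ = 3978.0000/4 = 994.50000
m₂^(3/2) = 123.50000^(1.5) = 1372.46234
g_1 = m₃ / m₂^(3/2) = 994.50000 / 1372.46234 ≈ 0.725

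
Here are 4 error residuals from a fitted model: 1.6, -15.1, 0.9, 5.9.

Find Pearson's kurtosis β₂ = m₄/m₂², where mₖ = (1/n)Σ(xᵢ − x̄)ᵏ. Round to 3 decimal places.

2.211

x̄ = -1.6750
Σ(xᵢ − x̄)² = 254.9675 ⇒ m₂ = 63.74188
Σ(xᵢ − x̄)⁴ = 35934.6185 ⇒ m₄ = 8983.65463
m₂² = 4063.02663
β₂ = m₄/m₂² = 8983.65463 / 4063.02663 ≈ 2.211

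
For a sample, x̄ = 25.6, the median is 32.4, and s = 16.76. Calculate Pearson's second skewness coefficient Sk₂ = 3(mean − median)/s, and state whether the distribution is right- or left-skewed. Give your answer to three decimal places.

-1.217, left-skewed

Sk₂ = 3(25.6 − 32.4) / 16.76 = 3 × -6.8000 / 16.76
    = -20.4000 / 16.76 ≈ -1.217
Sk₂ < 0 ⇒ mean < median ⇒ left-skewed (negative skew).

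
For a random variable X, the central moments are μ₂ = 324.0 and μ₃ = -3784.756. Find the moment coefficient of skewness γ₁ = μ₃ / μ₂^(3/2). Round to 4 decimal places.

-0.6490

σ = √μ₂ = √324.0 = 18.00000
σ³ = μ₂^(3/2) = 5832.00000
γ₁ = μ₃/σ³ = -3784.756 / 5832.00000 ≈ -0.6490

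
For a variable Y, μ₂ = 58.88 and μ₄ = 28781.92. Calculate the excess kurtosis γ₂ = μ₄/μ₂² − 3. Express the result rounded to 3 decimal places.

5.302

μ₂² = 58.88² = 3466.85440
μ₄/μ₂² = 28781.92 / 3466.85440 = 8.30203
γ₂ = 8.30203 − 3 ≈ 5.302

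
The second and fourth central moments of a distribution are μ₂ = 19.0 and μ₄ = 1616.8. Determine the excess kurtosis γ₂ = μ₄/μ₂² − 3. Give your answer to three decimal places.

1.479

μ₂² = 19.0² = 361.00000
μ₄/μ₂² = 1616.8 / 361.00000 = 4.47867
γ₂ = 4.47867 − 3 ≈ 1.479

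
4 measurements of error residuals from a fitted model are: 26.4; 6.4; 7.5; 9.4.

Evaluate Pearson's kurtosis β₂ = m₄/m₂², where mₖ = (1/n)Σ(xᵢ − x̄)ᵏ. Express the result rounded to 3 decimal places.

2.286

x̄ = 12.4250
Σ(xᵢ − x̄)² = 265.0075 ⇒ m₂ = 66.25187
Σ(xᵢ − x̄)⁴ = 40132.1388 ⇒ m₄ = 10033.03470
m₂² = 4389.31094
β₂ = m₄/m₂² = 10033.03470 / 4389.31094 ≈ 2.286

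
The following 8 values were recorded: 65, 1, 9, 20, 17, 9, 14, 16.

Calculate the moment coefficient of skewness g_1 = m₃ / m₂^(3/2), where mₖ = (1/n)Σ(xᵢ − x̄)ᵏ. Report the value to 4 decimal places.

x̄ = (65 + 1 + 9 + 20 + 17 + 9 + 14 + 16) / 8 = 18.8750
deviations (xᵢ − x̄): 46.1250, -17.8750, -9.8750, 1.1250, -1.8750, -9.8750, -4.8750, -2.8750
Σ(xᵢ − x̄)² = 2678.8750 ⇒ m₂ = 2678.8750/8 = 334.85938
Σ(xᵢ − x̄)³ = 90349.5938 ⇒ m₃ = 90349.5938/8 = 11293.69922
m₂^(3/2) = 334.85938^(1.5) = 6127.64636
g_1 = m₃ / m₂^(3/2) = 11293.69922 / 6127.64636 ≈ 1.8431

1.8431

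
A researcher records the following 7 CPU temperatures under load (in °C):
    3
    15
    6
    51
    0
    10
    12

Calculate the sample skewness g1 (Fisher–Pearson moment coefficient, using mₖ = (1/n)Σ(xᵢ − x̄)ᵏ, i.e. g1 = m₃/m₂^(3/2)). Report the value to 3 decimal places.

1.660

x̄ = (3 + 15 + 6 + 51 + 0 + 10 + 12) / 7 = 13.8571
deviations (xᵢ − x̄): -10.8571, 1.1429, -7.8571, 37.1429, -13.8571, -3.8571, -1.8571
Σ(xᵢ − x̄)² = 1770.8571 ⇒ m₂ = 1770.8571/7 = 252.97959
Σ(xᵢ − x̄)³ = 46753.9592 ⇒ m₃ = 46753.9592/7 = 6679.13703
m₂^(3/2) = 252.97959^(1.5) = 4023.72444
g1 = m₃ / m₂^(3/2) = 6679.13703 / 4023.72444 ≈ 1.660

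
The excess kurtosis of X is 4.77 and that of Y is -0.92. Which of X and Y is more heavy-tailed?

X

Higher excess kurtosis ⇒ heavier tails relative to the normal distribution.
4.77 vs -0.92: the larger is 4.77, so X has heavier tails. (X is leptokurtic — heavier-than-normal tails; the other is platykurtic.)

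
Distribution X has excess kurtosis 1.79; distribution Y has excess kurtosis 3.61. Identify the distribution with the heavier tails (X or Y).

Y

Higher excess kurtosis ⇒ heavier tails relative to the normal distribution.
1.79 vs 3.61: the larger is 3.61, so Y has heavier tails.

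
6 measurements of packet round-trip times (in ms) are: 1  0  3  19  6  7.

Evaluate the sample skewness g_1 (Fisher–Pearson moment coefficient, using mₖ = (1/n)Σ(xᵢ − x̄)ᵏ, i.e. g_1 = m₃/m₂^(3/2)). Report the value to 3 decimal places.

1.206

x̄ = (1 + 0 + 3 + 19 + 6 + 7) / 6 = 6.0000
deviations (xᵢ − x̄): -5.0000, -6.0000, -3.0000, 13.0000, 0.0000, 1.0000
Σ(xᵢ − x̄)² = 240.0000 ⇒ m₂ = 240.0000/6 = 40.00000
Σ(xᵢ − x̄)³ = 1830.0000 ⇒ m₃ = 1830.0000/6 = 305.00000
m₂^(3/2) = 40.00000^(1.5) = 252.98221
g_1 = m₃ / m₂^(3/2) = 305.00000 / 252.98221 ≈ 1.206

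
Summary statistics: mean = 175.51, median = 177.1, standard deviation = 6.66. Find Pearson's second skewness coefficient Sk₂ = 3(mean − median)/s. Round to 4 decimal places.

Sk₂ = 3(175.51 − 177.1) / 6.66 = 3 × -1.5900 / 6.66
    = -4.7700 / 6.66 ≈ -0.7162

-0.7162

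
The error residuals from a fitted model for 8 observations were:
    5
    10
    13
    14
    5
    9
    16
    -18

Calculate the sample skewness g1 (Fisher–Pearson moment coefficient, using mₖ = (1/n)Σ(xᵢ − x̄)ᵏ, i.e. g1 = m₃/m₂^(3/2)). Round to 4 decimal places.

-1.6774

x̄ = (5 + 10 + 13 + 14 + 5 + 9 + 16 - 18) / 8 = 6.7500
deviations (xᵢ − x̄): -1.7500, 3.2500, 6.2500, 7.2500, -1.7500, 2.2500, 9.2500, -24.7500
Σ(xᵢ − x̄)² = 811.5000 ⇒ m₂ = 811.5000/8 = 101.43750
Σ(xᵢ − x̄)³ = -13709.2500 ⇒ m₃ = -13709.2500/8 = -1713.65625
m₂^(3/2) = 101.43750^(1.5) = 1021.63981
g1 = m₃ / m₂^(3/2) = -1713.65625 / 1021.63981 ≈ -1.6774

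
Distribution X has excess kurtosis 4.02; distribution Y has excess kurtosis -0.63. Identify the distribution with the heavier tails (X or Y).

Higher excess kurtosis ⇒ heavier tails relative to the normal distribution.
4.02 vs -0.63: the larger is 4.02, so X has heavier tails. (X is leptokurtic — heavier-than-normal tails; the other is platykurtic.)

X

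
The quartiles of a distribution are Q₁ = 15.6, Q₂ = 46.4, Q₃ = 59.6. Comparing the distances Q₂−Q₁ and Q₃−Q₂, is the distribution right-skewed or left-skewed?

left-skewed

Q₂ − Q₁ = 30.8;  Q₃ − Q₂ = 13.2
Q₂ − Q₁ > Q₃ − Q₂ ⇒ the lower half is more spread out ⇒ left-skewed.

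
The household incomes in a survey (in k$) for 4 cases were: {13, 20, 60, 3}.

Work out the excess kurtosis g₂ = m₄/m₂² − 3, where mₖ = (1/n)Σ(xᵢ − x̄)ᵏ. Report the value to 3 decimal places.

-0.848

x̄ = 24.0000
Σ(xᵢ − x̄)² = 1874.0000 ⇒ m₂ = 468.50000
Σ(xᵢ − x̄)⁴ = 1888994.0000 ⇒ m₄ = 472248.50000
m₂² = 219492.25000
g₂ = m₄/m₂² − 3 = 2.15155 − 3 ≈ -0.848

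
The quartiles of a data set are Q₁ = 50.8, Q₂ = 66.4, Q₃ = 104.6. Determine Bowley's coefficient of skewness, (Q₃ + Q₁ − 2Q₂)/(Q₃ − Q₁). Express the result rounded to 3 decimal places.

0.420

numerator: Q₃ + Q₁ − 2Q₂ = 104.6 + 50.8 − 2×66.4 = 22.6000
denominator: Q₃ − Q₁ = 104.6 − 50.8 = 53.8000
Bowley skewness = 22.6000 / 53.8000 ≈ 0.420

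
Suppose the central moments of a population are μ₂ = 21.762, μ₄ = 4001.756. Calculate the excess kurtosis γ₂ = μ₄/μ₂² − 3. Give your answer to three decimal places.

5.450

μ₂² = 21.762² = 473.58464
μ₄/μ₂² = 4001.756 / 473.58464 = 8.44993
γ₂ = 8.44993 − 3 ≈ 5.450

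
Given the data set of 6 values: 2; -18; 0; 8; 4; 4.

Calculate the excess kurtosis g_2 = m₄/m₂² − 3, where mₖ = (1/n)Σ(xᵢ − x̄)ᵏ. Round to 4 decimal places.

x̄ = 0.0000
Σ(xᵢ − x̄)² = 424.0000 ⇒ m₂ = 70.66667
Σ(xᵢ − x̄)⁴ = 109600.0000 ⇒ m₄ = 18266.66667
m₂² = 4993.77778
g_2 = m₄/m₂² − 3 = 3.65789 − 3 ≈ 0.6579

0.6579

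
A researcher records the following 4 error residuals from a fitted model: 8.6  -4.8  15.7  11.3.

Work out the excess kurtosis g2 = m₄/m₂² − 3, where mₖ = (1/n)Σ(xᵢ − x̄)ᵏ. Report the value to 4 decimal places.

-0.9053

x̄ = 7.7000
Σ(xᵢ − x̄)² = 234.0200 ⇒ m₂ = 58.50500
Σ(xᵢ − x̄)⁴ = 28678.6802 ⇒ m₄ = 7169.67005
m₂² = 3422.83502
g2 = m₄/m₂² − 3 = 2.09466 − 3 ≈ -0.9053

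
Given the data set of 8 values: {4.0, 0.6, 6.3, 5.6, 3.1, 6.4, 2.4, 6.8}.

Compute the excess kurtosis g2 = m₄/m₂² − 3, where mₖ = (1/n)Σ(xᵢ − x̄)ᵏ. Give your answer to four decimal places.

-1.1060

x̄ = 4.4000
Σ(xᵢ − x̄)² = 35.1000 ⇒ m₂ = 4.38750
Σ(xᵢ − x̄)⁴ = 291.6786 ⇒ m₄ = 36.45983
m₂² = 19.25016
g2 = m₄/m₂² − 3 = 1.89400 − 3 ≈ -1.1060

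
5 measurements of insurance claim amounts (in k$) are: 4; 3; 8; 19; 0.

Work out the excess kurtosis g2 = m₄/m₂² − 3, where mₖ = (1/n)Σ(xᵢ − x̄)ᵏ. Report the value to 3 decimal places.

-0.435

x̄ = 6.8000
Σ(xᵢ − x̄)² = 218.8000 ⇒ m₂ = 43.76000
Σ(xᵢ − x̄)⁴ = 24563.5360 ⇒ m₄ = 4912.70720
m₂² = 1914.93760
g2 = m₄/m₂² − 3 = 2.56547 − 3 ≈ -0.435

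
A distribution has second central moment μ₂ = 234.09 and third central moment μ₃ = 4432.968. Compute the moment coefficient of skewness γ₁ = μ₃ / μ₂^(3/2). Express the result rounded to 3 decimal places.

σ = √μ₂ = √234.09 = 15.30000
σ³ = μ₂^(3/2) = 3581.57700
γ₁ = μ₃/σ³ = 4432.968 / 3581.57700 ≈ 1.238

1.238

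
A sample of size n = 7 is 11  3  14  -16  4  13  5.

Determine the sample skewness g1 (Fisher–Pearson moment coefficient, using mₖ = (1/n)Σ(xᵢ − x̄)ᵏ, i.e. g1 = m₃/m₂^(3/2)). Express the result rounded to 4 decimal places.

x̄ = (11 + 3 + 14 - 16 + 4 + 13 + 5) / 7 = 4.8571
deviations (xᵢ − x̄): 6.1429, -1.8571, 9.1429, -20.8571, -0.8571, 8.1429, 0.1429
Σ(xᵢ − x̄)² = 626.8571 ⇒ m₂ = 626.8571/7 = 89.55102
Σ(xᵢ − x̄)³ = -7544.3265 ⇒ m₃ = -7544.3265/7 = -1077.76093
m₂^(3/2) = 89.55102^(1.5) = 847.43385
g1 = m₃ / m₂^(3/2) = -1077.76093 / 847.43385 ≈ -1.2718

-1.2718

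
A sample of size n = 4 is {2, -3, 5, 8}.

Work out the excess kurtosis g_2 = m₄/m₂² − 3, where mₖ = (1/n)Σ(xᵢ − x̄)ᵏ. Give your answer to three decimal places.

-1.220

x̄ = 3.0000
Σ(xᵢ − x̄)² = 66.0000 ⇒ m₂ = 16.50000
Σ(xᵢ − x̄)⁴ = 1938.0000 ⇒ m₄ = 484.50000
m₂² = 272.25000
g_2 = m₄/m₂² − 3 = 1.77961 − 3 ≈ -1.220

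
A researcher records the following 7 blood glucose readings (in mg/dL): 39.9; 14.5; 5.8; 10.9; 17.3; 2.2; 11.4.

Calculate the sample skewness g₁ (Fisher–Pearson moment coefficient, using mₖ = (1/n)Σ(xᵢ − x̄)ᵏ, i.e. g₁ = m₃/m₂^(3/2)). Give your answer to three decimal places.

1.329

x̄ = (39.9 + 14.5 + 5.8 + 10.9 + 17.3 + 2.2 + 11.4) / 7 = 14.5714
deviations (xᵢ − x̄): 25.3286, -0.0714, -8.7714, -3.6714, 2.7286, -12.3714, -3.1714
Σ(xᵢ − x̄)² = 902.5143 ⇒ m₂ = 902.5143/7 = 128.93061
Σ(xᵢ − x̄)³ = 13619.8005 ⇒ m₃ = 13619.8005/7 = 1945.68579
m₂^(3/2) = 128.93061^(1.5) = 1463.97637
g₁ = m₃ / m₂^(3/2) = 1945.68579 / 1463.97637 ≈ 1.329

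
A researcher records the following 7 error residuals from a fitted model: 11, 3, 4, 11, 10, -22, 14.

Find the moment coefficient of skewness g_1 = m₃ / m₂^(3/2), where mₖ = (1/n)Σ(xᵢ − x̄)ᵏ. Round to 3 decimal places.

x̄ = (11 + 3 + 4 + 11 + 10 - 22 + 14) / 7 = 4.4286
deviations (xᵢ − x̄): 6.5714, -1.4286, -0.4286, 6.5714, 5.5714, -26.4286, 9.5714
Σ(xᵢ − x̄)² = 909.7143 ⇒ m₂ = 909.7143/7 = 129.95918
Σ(xᵢ − x̄)³ = -16845.1837 ⇒ m₃ = -16845.1837/7 = -2406.45481
m₂^(3/2) = 129.95918^(1.5) = 1481.53004
g_1 = m₃ / m₂^(3/2) = -2406.45481 / 1481.53004 ≈ -1.624

-1.624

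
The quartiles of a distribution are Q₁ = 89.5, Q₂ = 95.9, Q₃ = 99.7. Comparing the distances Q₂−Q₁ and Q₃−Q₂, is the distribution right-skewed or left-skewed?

left-skewed

Q₂ − Q₁ = 6.4;  Q₃ − Q₂ = 3.8
Q₂ − Q₁ > Q₃ − Q₂ ⇒ the lower half is more spread out ⇒ left-skewed.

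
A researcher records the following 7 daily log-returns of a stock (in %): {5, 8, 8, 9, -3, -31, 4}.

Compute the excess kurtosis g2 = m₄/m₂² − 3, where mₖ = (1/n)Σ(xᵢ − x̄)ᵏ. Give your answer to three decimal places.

x̄ = 0.0000
Σ(xᵢ − x̄)² = 1220.0000 ⇒ m₂ = 174.28571
Σ(xᵢ − x̄)⁴ = 939236.0000 ⇒ m₄ = 134176.57143
m₂² = 30375.51020
g2 = m₄/m₂² − 3 = 4.41726 − 3 ≈ 1.417

1.417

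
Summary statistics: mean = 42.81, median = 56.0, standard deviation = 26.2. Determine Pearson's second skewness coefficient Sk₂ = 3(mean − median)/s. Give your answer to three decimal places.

Sk₂ = 3(42.81 − 56.0) / 26.2 = 3 × -13.1900 / 26.2
    = -39.5700 / 26.2 ≈ -1.510

-1.510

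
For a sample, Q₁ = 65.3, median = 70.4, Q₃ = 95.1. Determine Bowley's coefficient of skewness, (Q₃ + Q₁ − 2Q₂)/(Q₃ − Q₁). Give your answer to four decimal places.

numerator: Q₃ + Q₁ − 2Q₂ = 95.1 + 65.3 − 2×70.4 = 19.6000
denominator: Q₃ − Q₁ = 95.1 − 65.3 = 29.8000
Bowley skewness = 19.6000 / 29.8000 ≈ 0.6577

0.6577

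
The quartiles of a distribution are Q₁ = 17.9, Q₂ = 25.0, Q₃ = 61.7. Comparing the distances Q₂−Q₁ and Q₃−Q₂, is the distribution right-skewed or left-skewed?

right-skewed

Q₂ − Q₁ = 7.1;  Q₃ − Q₂ = 36.7
Q₃ − Q₂ > Q₂ − Q₁ ⇒ the upper half is more spread out ⇒ right-skewed.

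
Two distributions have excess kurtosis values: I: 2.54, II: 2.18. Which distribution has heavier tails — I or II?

I

Higher excess kurtosis ⇒ heavier tails relative to the normal distribution.
2.54 vs 2.18: the larger is 2.54, so I has heavier tails.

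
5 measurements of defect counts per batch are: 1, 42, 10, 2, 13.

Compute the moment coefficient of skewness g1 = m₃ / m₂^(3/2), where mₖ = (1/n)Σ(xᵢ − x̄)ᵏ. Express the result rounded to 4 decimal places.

x̄ = (1 + 42 + 10 + 2 + 13) / 5 = 13.6000
deviations (xᵢ − x̄): -12.6000, 28.4000, -3.6000, -11.6000, -0.6000
Σ(xᵢ − x̄)² = 1113.2000 ⇒ m₂ = 1113.2000/5 = 222.64000
Σ(xᵢ − x̄)³ = 19298.1600 ⇒ m₃ = 19298.1600/5 = 3859.63200
m₂^(3/2) = 222.64000^(1.5) = 3322.03948
g1 = m₃ / m₂^(3/2) = 3859.63200 / 3322.03948 ≈ 1.1618

1.1618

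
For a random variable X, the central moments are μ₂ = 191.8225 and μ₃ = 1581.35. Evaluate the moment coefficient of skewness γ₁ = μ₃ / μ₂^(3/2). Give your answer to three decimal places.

σ = √μ₂ = √191.8225 = 13.85000
σ³ = μ₂^(3/2) = 2656.74162
γ₁ = μ₃/σ³ = 1581.35 / 2656.74162 ≈ 0.595

0.595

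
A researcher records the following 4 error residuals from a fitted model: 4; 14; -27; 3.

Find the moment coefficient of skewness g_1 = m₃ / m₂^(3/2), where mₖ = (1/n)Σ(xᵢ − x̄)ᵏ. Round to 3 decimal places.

-0.873

x̄ = (4 + 14 - 27 + 3) / 4 = -1.5000
deviations (xᵢ − x̄): 5.5000, 15.5000, -25.5000, 4.5000
Σ(xᵢ − x̄)² = 941.0000 ⇒ m₂ = 941.0000/4 = 235.25000
Σ(xᵢ − x̄)³ = -12600.0000 ⇒ m₃ = -12600.0000/4 = -3150.00000
m₂^(3/2) = 235.25000^(1.5) = 3608.23195
g_1 = m₃ / m₂^(3/2) = -3150.00000 / 3608.23195 ≈ -0.873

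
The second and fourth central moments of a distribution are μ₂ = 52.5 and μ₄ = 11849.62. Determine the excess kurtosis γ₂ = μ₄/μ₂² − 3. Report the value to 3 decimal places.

μ₂² = 52.5² = 2756.25000
μ₄/μ₂² = 11849.62 / 2756.25000 = 4.29918
γ₂ = 4.29918 − 3 ≈ 1.299

1.299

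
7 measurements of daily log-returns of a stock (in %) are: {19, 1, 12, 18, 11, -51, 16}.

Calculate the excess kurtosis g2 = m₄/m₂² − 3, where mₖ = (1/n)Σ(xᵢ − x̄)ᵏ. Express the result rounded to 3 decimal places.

1.619

x̄ = 3.7143
Σ(xᵢ − x̄)² = 3711.4286 ⇒ m₂ = 530.20408
Σ(xᵢ − x̄)⁴ = 9088569.4111 ⇒ m₄ = 1298367.05873
m₂² = 281116.36818
g2 = m₄/m₂² − 3 = 4.61861 − 3 ≈ 1.619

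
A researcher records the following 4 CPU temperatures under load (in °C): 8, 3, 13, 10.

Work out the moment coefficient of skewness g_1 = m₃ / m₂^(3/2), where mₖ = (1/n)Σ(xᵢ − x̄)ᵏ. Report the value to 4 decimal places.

x̄ = (8 + 3 + 13 + 10) / 4 = 8.5000
deviations (xᵢ − x̄): -0.5000, -5.5000, 4.5000, 1.5000
Σ(xᵢ − x̄)² = 53.0000 ⇒ m₂ = 53.0000/4 = 13.25000
Σ(xᵢ − x̄)³ = -72.0000 ⇒ m₃ = -72.0000/4 = -18.00000
m₂^(3/2) = 13.25000^(1.5) = 48.23073
g_1 = m₃ / m₂^(3/2) = -18.00000 / 48.23073 ≈ -0.3732

-0.3732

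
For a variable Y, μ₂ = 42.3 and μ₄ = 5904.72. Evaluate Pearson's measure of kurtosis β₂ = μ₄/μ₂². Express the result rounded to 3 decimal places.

μ₂² = 42.3² = 1789.29000
μ₄/μ₂² = 5904.72 / 1789.29000 = 3.30004
β₂ ≈ 3.300

3.300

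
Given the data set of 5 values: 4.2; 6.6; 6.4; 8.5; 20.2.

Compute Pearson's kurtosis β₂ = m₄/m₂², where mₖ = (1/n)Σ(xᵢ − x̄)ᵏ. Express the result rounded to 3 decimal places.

2.980

x̄ = 9.1800
Σ(xᵢ − x̄)² = 161.0880 ⇒ m₂ = 32.21760
Σ(xᵢ − x̄)⁴ = 15467.0802 ⇒ m₄ = 3093.41605
m₂² = 1037.97375
β₂ = m₄/m₂² = 3093.41605 / 1037.97375 ≈ 2.980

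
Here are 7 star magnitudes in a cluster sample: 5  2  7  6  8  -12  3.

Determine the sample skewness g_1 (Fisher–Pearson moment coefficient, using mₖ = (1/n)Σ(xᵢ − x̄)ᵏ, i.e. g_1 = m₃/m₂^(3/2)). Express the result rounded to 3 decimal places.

x̄ = (5 + 2 + 7 + 6 + 8 - 12 + 3) / 7 = 2.7143
deviations (xᵢ − x̄): 2.2857, -0.7143, 4.2857, 3.2857, 5.2857, -14.7143, 0.2857
Σ(xᵢ − x̄)² = 279.4286 ⇒ m₂ = 279.4286/7 = 39.91837
Σ(xᵢ − x̄)³ = -2912.3265 ⇒ m₃ = -2912.3265/7 = -416.04665
m₂^(3/2) = 39.91837^(1.5) = 252.20817
g_1 = m₃ / m₂^(3/2) = -416.04665 / 252.20817 ≈ -1.650

-1.650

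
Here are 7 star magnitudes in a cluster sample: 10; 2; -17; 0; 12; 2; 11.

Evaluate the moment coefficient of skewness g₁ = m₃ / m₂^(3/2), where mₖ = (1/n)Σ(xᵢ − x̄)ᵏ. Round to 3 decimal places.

-1.100

x̄ = (10 + 2 - 17 + 0 + 12 + 2 + 11) / 7 = 2.8571
deviations (xᵢ − x̄): 7.1429, -0.8571, -19.8571, -2.8571, 9.1429, -0.8571, 8.1429
Σ(xᵢ − x̄)² = 604.8571 ⇒ m₂ = 604.8571/7 = 86.40816
Σ(xᵢ − x̄)³ = -6185.7551 ⇒ m₃ = -6185.7551/7 = -883.67930
m₂^(3/2) = 86.40816^(1.5) = 803.21565
g₁ = m₃ / m₂^(3/2) = -883.67930 / 803.21565 ≈ -1.100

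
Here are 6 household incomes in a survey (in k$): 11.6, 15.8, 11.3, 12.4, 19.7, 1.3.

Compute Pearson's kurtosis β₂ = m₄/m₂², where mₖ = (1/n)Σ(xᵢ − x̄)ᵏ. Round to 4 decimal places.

x̄ = 12.0167
Σ(xᵢ − x̄)² = 189.0283 ⇒ m₂ = 31.50472
Σ(xᵢ − x̄)⁴ = 16879.9829 ⇒ m₄ = 2813.33048
m₂² = 992.54752
β₂ = m₄/m₂² = 2813.33048 / 992.54752 ≈ 2.8345

2.8345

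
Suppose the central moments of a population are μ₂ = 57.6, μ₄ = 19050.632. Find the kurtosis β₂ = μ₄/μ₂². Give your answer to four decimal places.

5.7420

μ₂² = 57.6² = 3317.76000
μ₄/μ₂² = 19050.632 / 3317.76000 = 5.74202
β₂ ≈ 5.7420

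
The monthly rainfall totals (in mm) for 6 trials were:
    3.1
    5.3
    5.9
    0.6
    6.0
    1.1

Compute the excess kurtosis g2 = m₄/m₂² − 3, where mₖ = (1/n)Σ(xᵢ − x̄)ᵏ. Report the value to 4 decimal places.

x̄ = 3.6667
Σ(xᵢ − x̄)² = 29.4133 ⇒ m₂ = 4.90222
Σ(xᵢ − x̄)⁴ = 193.5824 ⇒ m₄ = 32.26374
m₂² = 24.03178
g2 = m₄/m₂² − 3 = 1.34254 − 3 ≈ -1.6575

-1.6575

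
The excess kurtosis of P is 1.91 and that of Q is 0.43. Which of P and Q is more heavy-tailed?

Higher excess kurtosis ⇒ heavier tails relative to the normal distribution.
1.91 vs 0.43: the larger is 1.91, so P has heavier tails.

P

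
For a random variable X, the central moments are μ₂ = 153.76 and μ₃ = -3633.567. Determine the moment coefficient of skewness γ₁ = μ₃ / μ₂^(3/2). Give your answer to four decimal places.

σ = √μ₂ = √153.76 = 12.40000
σ³ = μ₂^(3/2) = 1906.62400
γ₁ = μ₃/σ³ = -3633.567 / 1906.62400 ≈ -1.9058

-1.9058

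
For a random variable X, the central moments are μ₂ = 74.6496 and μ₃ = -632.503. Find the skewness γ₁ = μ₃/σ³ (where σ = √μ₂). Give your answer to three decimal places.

σ = √μ₂ = √74.6496 = 8.64000
σ³ = μ₂^(3/2) = 644.97254
γ₁ = μ₃/σ³ = -632.503 / 644.97254 ≈ -0.981

-0.981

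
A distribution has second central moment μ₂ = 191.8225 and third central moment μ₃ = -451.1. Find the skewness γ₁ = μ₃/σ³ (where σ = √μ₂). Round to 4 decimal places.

-0.1698

σ = √μ₂ = √191.8225 = 13.85000
σ³ = μ₂^(3/2) = 2656.74162
γ₁ = μ₃/σ³ = -451.1 / 2656.74162 ≈ -0.1698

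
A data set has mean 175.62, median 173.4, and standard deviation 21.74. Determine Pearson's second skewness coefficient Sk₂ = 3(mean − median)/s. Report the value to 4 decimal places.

Sk₂ = 3(175.62 − 173.4) / 21.74 = 3 × 2.2200 / 21.74
    = 6.6600 / 21.74 ≈ 0.3063

0.3063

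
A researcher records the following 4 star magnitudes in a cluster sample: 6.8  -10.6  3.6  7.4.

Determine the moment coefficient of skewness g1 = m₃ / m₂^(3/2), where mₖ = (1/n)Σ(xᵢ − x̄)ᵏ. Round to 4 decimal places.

x̄ = (6.8 - 10.6 + 3.6 + 7.4) / 4 = 1.8000
deviations (xᵢ − x̄): 5.0000, -12.4000, 1.8000, 5.6000
Σ(xᵢ − x̄)² = 213.3600 ⇒ m₂ = 213.3600/4 = 53.34000
Σ(xᵢ − x̄)³ = -1600.1760 ⇒ m₃ = -1600.1760/4 = -400.04400
m₂^(3/2) = 53.34000^(1.5) = 389.56463
g1 = m₃ / m₂^(3/2) = -400.04400 / 389.56463 ≈ -1.0269

-1.0269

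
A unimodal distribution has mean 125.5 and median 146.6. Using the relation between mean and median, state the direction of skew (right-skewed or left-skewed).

left-skewed

mean − median = 125.5 − 146.6 = -21.1
mean < median ⇒ the longer tail is on the left ⇒ left-skewed (negatively skewed).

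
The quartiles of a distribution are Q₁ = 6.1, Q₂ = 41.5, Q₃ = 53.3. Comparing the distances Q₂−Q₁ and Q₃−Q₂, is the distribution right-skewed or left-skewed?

Q₂ − Q₁ = 35.4;  Q₃ − Q₂ = 11.8
Q₂ − Q₁ > Q₃ − Q₂ ⇒ the lower half is more spread out ⇒ left-skewed.

left-skewed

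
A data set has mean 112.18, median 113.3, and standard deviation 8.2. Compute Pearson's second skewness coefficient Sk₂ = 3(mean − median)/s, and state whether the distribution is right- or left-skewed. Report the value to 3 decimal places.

-0.410, left-skewed

Sk₂ = 3(112.18 − 113.3) / 8.2 = 3 × -1.1200 / 8.2
    = -3.3600 / 8.2 ≈ -0.410
Sk₂ < 0 ⇒ mean < median ⇒ left-skewed (negative skew).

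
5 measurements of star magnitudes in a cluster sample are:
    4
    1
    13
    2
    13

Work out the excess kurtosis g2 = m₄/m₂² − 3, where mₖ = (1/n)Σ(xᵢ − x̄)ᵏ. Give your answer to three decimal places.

-1.788

x̄ = 6.6000
Σ(xᵢ − x̄)² = 141.2000 ⇒ m₂ = 28.24000
Σ(xᵢ − x̄)⁴ = 4832.3360 ⇒ m₄ = 966.46720
m₂² = 797.49760
g2 = m₄/m₂² − 3 = 1.21187 − 3 ≈ -1.788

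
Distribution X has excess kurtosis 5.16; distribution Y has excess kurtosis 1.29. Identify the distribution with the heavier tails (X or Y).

X

Higher excess kurtosis ⇒ heavier tails relative to the normal distribution.
5.16 vs 1.29: the larger is 5.16, so X has heavier tails.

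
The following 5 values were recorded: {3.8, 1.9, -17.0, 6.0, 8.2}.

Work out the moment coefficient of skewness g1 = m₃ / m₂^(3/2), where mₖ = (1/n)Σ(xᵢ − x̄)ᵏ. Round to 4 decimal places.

-1.2983

x̄ = (3.8 + 1.9 - 17.0 + 6.0 + 8.2) / 5 = 0.5800
deviations (xᵢ − x̄): 3.2200, 1.3200, -17.5800, 5.4200, 7.6200
Σ(xᵢ − x̄)² = 408.6080 ⇒ m₂ = 408.6080/5 = 81.72160
Σ(xᵢ − x̄)³ = -4795.8545 ⇒ m₃ = -4795.8545/5 = -959.17090
m₂^(3/2) = 81.72160^(1.5) = 738.76326
g1 = m₃ / m₂^(3/2) = -959.17090 / 738.76326 ≈ -1.2983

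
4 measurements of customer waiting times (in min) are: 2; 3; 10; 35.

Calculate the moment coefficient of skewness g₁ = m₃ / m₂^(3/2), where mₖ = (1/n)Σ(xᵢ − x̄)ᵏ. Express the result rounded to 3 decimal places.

0.983

x̄ = (2 + 3 + 10 + 35) / 4 = 12.5000
deviations (xᵢ − x̄): -10.5000, -9.5000, -2.5000, 22.5000
Σ(xᵢ − x̄)² = 713.0000 ⇒ m₂ = 713.0000/4 = 178.25000
Σ(xᵢ − x̄)³ = 9360.0000 ⇒ m₃ = 9360.0000/4 = 2340.00000
m₂^(3/2) = 178.25000^(1.5) = 2379.82108
g₁ = m₃ / m₂^(3/2) = 2340.00000 / 2379.82108 ≈ 0.983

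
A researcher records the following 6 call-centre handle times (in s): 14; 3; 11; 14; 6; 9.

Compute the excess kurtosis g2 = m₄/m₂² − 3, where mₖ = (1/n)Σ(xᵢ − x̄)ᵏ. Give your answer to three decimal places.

-1.258

x̄ = 9.5000
Σ(xᵢ − x̄)² = 97.5000 ⇒ m₂ = 16.25000
Σ(xᵢ − x̄)⁴ = 2760.3750 ⇒ m₄ = 460.06250
m₂² = 264.06250
g2 = m₄/m₂² − 3 = 1.74225 − 3 ≈ -1.258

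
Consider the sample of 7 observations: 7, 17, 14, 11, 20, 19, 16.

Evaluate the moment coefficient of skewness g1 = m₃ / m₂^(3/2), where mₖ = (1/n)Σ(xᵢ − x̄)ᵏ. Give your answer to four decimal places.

x̄ = (7 + 17 + 14 + 11 + 20 + 19 + 16) / 7 = 14.8571
deviations (xᵢ − x̄): -7.8571, 2.1429, -0.8571, -3.8571, 5.1429, 4.1429, 1.1429
Σ(xᵢ − x̄)² = 126.8571 ⇒ m₂ = 126.8571/7 = 18.12245
Σ(xᵢ − x̄)³ = -324.6122 ⇒ m₃ = -324.6122/7 = -46.37318
m₂^(3/2) = 18.12245^(1.5) = 77.14812
g1 = m₃ / m₂^(3/2) = -46.37318 / 77.14812 ≈ -0.6011

-0.6011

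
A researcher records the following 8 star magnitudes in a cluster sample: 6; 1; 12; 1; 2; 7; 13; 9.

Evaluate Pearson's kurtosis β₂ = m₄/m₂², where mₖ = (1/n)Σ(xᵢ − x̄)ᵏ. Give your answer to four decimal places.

x̄ = 6.3750
Σ(xᵢ − x̄)² = 159.8750 ⇒ m₂ = 19.98438
Σ(xᵢ − x̄)⁴ = 5010.8691 ⇒ m₄ = 626.35864
m₂² = 399.37524
β₂ = m₄/m₂² = 626.35864 / 399.37524 ≈ 1.5683

1.5683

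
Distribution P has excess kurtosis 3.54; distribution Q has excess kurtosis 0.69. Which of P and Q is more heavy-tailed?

P

Higher excess kurtosis ⇒ heavier tails relative to the normal distribution.
3.54 vs 0.69: the larger is 3.54, so P has heavier tails.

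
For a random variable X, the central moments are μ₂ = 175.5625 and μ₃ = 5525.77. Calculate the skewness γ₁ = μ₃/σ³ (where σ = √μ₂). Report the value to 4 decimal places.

2.3754

σ = √μ₂ = √175.5625 = 13.25000
σ³ = μ₂^(3/2) = 2326.20313
γ₁ = μ₃/σ³ = 5525.77 / 2326.20313 ≈ 2.3754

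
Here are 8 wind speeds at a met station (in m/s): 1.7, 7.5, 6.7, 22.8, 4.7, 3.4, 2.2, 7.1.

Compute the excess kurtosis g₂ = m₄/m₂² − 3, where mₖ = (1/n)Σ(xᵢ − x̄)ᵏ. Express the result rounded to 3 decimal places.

1.993

x̄ = 7.0125
Σ(xᵢ − x̄)² = 319.3688 ⇒ m₂ = 39.92109
Σ(xᵢ − x̄)⁴ = 63655.0292 ⇒ m₄ = 7956.87864
m₂² = 1593.69373
g₂ = m₄/m₂² − 3 = 4.99273 − 3 ≈ 1.993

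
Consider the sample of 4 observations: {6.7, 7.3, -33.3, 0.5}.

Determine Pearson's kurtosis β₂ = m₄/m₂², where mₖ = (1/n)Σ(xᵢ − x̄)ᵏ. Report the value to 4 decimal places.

x̄ = -4.7000
Σ(xᵢ − x̄)² = 1118.9600 ⇒ m₂ = 279.74000
Σ(xᵢ − x̄)⁴ = 707415.3248 ⇒ m₄ = 176853.83120
m₂² = 78254.46760
β₂ = m₄/m₂² = 176853.83120 / 78254.46760 ≈ 2.2600

2.2600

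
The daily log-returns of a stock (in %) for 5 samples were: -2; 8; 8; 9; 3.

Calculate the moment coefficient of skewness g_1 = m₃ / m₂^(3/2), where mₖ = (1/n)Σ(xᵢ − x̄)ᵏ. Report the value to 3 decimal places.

x̄ = (-2 + 8 + 8 + 9 + 3) / 5 = 5.2000
deviations (xᵢ − x̄): -7.2000, 2.8000, 2.8000, 3.8000, -2.2000
Σ(xᵢ − x̄)² = 86.8000 ⇒ m₂ = 86.8000/5 = 17.36000
Σ(xᵢ − x̄)³ = -285.1200 ⇒ m₃ = -285.1200/5 = -57.02400
m₂^(3/2) = 17.36000^(1.5) = 72.33102
g_1 = m₃ / m₂^(3/2) = -57.02400 / 72.33102 ≈ -0.788

-0.788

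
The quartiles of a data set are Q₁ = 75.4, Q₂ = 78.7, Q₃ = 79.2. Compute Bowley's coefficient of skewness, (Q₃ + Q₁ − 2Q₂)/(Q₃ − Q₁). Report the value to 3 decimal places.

-0.737

numerator: Q₃ + Q₁ − 2Q₂ = 79.2 + 75.4 − 2×78.7 = -2.8000
denominator: Q₃ − Q₁ = 79.2 − 75.4 = 3.8000
Bowley skewness = -2.8000 / 3.8000 ≈ -0.737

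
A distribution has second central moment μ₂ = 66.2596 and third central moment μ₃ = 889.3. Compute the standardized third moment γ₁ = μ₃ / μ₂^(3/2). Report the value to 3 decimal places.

σ = √μ₂ = √66.2596 = 8.14000
σ³ = μ₂^(3/2) = 539.35314
γ₁ = μ₃/σ³ = 889.3 / 539.35314 ≈ 1.649

1.649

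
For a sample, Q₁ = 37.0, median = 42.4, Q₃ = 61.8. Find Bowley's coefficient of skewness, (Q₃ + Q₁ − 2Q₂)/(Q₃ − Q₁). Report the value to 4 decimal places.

numerator: Q₃ + Q₁ − 2Q₂ = 61.8 + 37.0 − 2×42.4 = 14.0000
denominator: Q₃ − Q₁ = 61.8 − 37.0 = 24.8000
Bowley skewness = 14.0000 / 24.8000 ≈ 0.5645

0.5645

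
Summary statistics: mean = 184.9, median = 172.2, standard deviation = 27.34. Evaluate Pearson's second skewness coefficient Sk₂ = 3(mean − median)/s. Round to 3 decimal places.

Sk₂ = 3(184.9 − 172.2) / 27.34 = 3 × 12.7000 / 27.34
    = 38.1000 / 27.34 ≈ 1.394

1.394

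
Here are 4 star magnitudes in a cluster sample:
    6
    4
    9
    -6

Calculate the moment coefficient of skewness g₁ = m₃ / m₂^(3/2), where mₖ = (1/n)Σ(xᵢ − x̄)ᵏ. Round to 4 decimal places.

x̄ = (6 + 4 + 9 - 6) / 4 = 3.2500
deviations (xᵢ − x̄): 2.7500, 0.7500, 5.7500, -9.2500
Σ(xᵢ − x̄)² = 126.7500 ⇒ m₂ = 126.7500/4 = 31.68750
Σ(xᵢ − x̄)³ = -580.1250 ⇒ m₃ = -580.1250/4 = -145.03125
m₂^(3/2) = 31.68750^(1.5) = 178.37417
g₁ = m₃ / m₂^(3/2) = -145.03125 / 178.37417 ≈ -0.8131

-0.8131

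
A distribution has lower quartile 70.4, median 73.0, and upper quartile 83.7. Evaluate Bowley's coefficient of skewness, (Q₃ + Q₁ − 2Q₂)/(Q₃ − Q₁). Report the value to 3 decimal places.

numerator: Q₃ + Q₁ − 2Q₂ = 83.7 + 70.4 − 2×73.0 = 8.1000
denominator: Q₃ − Q₁ = 83.7 − 70.4 = 13.3000
Bowley skewness = 8.1000 / 13.3000 ≈ 0.609

0.609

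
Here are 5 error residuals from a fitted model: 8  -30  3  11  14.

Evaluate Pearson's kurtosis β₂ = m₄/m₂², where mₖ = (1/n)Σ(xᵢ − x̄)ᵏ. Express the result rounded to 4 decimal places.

2.9953

x̄ = 1.2000
Σ(xᵢ − x̄)² = 1282.8000 ⇒ m₂ = 256.56000
Σ(xᵢ − x̄)⁴ = 985801.2960 ⇒ m₄ = 197160.25920
m₂² = 65823.03360
β₂ = m₄/m₂² = 197160.25920 / 65823.03360 ≈ 2.9953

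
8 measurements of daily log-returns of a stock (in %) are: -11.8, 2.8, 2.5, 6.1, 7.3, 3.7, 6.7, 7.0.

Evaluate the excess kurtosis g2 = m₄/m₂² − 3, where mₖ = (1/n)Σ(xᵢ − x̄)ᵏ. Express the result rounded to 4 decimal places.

2.1192

x̄ = 3.0375
Σ(xᵢ − x̄)² = 277.5988 ⇒ m₂ = 34.69984
Σ(xᵢ − x̄)⁴ = 49311.4610 ⇒ m₄ = 6163.93263
m₂² = 1204.07916
g2 = m₄/m₂² − 3 = 5.11921 − 3 ≈ 2.1192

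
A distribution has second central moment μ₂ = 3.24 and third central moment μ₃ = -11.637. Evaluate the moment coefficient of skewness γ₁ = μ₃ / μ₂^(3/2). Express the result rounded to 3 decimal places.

-1.995

σ = √μ₂ = √3.24 = 1.80000
σ³ = μ₂^(3/2) = 5.83200
γ₁ = μ₃/σ³ = -11.637 / 5.83200 ≈ -1.995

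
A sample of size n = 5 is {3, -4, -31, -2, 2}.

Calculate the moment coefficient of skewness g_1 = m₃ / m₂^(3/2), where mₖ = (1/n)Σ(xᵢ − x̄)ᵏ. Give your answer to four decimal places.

-1.3479

x̄ = (3 - 4 - 31 - 2 + 2) / 5 = -6.4000
deviations (xᵢ − x̄): 9.4000, 2.4000, -24.6000, 4.4000, 8.4000
Σ(xᵢ − x̄)² = 789.2000 ⇒ m₂ = 789.2000/5 = 157.84000
Σ(xᵢ − x̄)³ = -13364.6400 ⇒ m₃ = -13364.6400/5 = -2672.92800
m₂^(3/2) = 157.84000^(1.5) = 1983.01321
g_1 = m₃ / m₂^(3/2) = -2672.92800 / 1983.01321 ≈ -1.3479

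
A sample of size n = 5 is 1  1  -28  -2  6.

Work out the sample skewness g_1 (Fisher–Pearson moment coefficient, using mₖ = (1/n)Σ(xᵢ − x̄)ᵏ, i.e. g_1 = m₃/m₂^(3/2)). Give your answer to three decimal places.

-1.328

x̄ = (1 + 1 - 28 - 2 + 6) / 5 = -4.4000
deviations (xᵢ − x̄): 5.4000, 5.4000, -23.6000, 2.4000, 10.4000
Σ(xᵢ − x̄)² = 729.2000 ⇒ m₂ = 729.2000/5 = 145.84000
Σ(xᵢ − x̄)³ = -11690.6400 ⇒ m₃ = -11690.6400/5 = -2338.12800
m₂^(3/2) = 145.84000^(1.5) = 1761.22558
g_1 = m₃ / m₂^(3/2) = -2338.12800 / 1761.22558 ≈ -1.328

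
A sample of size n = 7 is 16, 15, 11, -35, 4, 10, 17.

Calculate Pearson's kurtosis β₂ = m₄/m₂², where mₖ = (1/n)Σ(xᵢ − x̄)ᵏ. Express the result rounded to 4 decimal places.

x̄ = 5.4286
Σ(xᵢ − x̄)² = 2025.7143 ⇒ m₂ = 289.38776
Σ(xᵢ − x̄)⁴ = 2711705.2711 ⇒ m₄ = 387386.46731
m₂² = 83745.27280
β₂ = m₄/m₂² = 387386.46731 / 83745.27280 ≈ 4.6258

4.6258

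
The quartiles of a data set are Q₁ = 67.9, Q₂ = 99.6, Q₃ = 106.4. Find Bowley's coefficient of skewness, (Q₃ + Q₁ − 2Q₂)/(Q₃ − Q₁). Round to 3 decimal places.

numerator: Q₃ + Q₁ − 2Q₂ = 106.4 + 67.9 − 2×99.6 = -24.9000
denominator: Q₃ − Q₁ = 106.4 − 67.9 = 38.5000
Bowley skewness = -24.9000 / 38.5000 ≈ -0.647

-0.647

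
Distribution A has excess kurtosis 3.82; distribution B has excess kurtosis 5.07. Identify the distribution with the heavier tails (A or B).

Higher excess kurtosis ⇒ heavier tails relative to the normal distribution.
3.82 vs 5.07: the larger is 5.07, so B has heavier tails.

B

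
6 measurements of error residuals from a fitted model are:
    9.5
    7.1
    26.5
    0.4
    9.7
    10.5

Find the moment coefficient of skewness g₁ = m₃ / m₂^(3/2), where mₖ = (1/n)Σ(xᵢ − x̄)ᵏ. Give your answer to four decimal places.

0.9918

x̄ = (9.5 + 7.1 + 26.5 + 0.4 + 9.7 + 10.5) / 6 = 10.6167
deviations (xᵢ − x̄): -1.1167, -3.5167, 15.8833, -10.2167, -0.9167, -0.1167
Σ(xᵢ − x̄)² = 371.1283 ⇒ m₂ = 371.1283/6 = 61.85472
Σ(xᵢ − x̄)³ = 2894.9786 ⇒ m₃ = 2894.9786/6 = 482.49643
m₂^(3/2) = 61.85472^(1.5) = 486.47362
g₁ = m₃ / m₂^(3/2) = 482.49643 / 486.47362 ≈ 0.9918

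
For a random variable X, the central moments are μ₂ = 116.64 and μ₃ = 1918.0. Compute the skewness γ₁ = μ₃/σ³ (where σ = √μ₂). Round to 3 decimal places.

1.523

σ = √μ₂ = √116.64 = 10.80000
σ³ = μ₂^(3/2) = 1259.71200
γ₁ = μ₃/σ³ = 1918.0 / 1259.71200 ≈ 1.523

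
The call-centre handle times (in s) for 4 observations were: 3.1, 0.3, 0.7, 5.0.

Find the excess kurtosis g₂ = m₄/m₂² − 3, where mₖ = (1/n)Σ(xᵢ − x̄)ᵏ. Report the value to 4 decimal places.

-1.5331

x̄ = 2.2750
Σ(xᵢ − x̄)² = 14.4875 ⇒ m₂ = 3.62188
Σ(xᵢ − x̄)⁴ = 76.9715 ⇒ m₄ = 19.24288
m₂² = 13.11798
g₂ = m₄/m₂² − 3 = 1.46691 − 3 ≈ -1.5331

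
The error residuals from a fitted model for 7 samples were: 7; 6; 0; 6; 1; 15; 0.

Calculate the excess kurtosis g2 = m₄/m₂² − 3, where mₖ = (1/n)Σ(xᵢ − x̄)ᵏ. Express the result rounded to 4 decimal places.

x̄ = 5.0000
Σ(xᵢ − x̄)² = 172.0000 ⇒ m₂ = 24.57143
Σ(xᵢ − x̄)⁴ = 11524.0000 ⇒ m₄ = 1646.28571
m₂² = 603.75510
g2 = m₄/m₂² − 3 = 2.72674 − 3 ≈ -0.2733

-0.2733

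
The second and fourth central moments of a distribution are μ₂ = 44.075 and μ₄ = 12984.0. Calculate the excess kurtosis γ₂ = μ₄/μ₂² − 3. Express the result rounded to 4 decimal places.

μ₂² = 44.075² = 1942.60563
μ₄/μ₂² = 12984.0 / 1942.60563 = 6.68381
γ₂ = 6.68381 − 3 ≈ 3.6838

3.6838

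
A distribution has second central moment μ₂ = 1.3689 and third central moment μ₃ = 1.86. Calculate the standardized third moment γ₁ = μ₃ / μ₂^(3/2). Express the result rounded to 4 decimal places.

σ = √μ₂ = √1.3689 = 1.17000
σ³ = μ₂^(3/2) = 1.60161
γ₁ = μ₃/σ³ = 1.86 / 1.60161 ≈ 1.1613

1.1613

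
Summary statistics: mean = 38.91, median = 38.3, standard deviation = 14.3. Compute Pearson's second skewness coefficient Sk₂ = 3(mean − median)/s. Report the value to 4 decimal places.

Sk₂ = 3(38.91 − 38.3) / 14.3 = 3 × 0.6100 / 14.3
    = 1.8300 / 14.3 ≈ 0.1280

0.1280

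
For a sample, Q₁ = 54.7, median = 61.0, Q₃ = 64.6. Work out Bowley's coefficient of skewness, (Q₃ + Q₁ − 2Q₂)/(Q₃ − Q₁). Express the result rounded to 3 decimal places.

numerator: Q₃ + Q₁ − 2Q₂ = 64.6 + 54.7 − 2×61.0 = -2.7000
denominator: Q₃ − Q₁ = 64.6 − 54.7 = 9.9000
Bowley skewness = -2.7000 / 9.9000 ≈ -0.273

-0.273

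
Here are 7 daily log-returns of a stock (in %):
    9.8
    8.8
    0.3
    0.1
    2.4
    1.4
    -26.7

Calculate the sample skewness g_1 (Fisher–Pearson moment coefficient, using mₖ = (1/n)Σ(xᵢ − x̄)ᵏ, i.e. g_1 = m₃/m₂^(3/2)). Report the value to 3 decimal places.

-1.579

x̄ = (9.8 + 8.8 + 0.3 + 0.1 + 2.4 + 1.4 - 26.7) / 7 = -0.5571
deviations (xᵢ − x̄): 10.3571, 9.3571, 0.8571, 0.6571, 2.9571, 1.9571, -26.1429
Σ(xᵢ − x̄)² = 892.0171 ⇒ m₂ = 892.0171/7 = 127.43102
Σ(xᵢ − x̄)³ = -15902.7495 ⇒ m₃ = -15902.7495/7 = -2271.82135
m₂^(3/2) = 127.43102^(1.5) = 1438.50952
g_1 = m₃ / m₂^(3/2) = -2271.82135 / 1438.50952 ≈ -1.579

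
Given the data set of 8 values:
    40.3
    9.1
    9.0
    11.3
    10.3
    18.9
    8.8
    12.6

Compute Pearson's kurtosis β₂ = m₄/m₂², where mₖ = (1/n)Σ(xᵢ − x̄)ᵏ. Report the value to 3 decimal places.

x̄ = 15.0375
Σ(xᵢ − x̄)² = 806.0787 ⇒ m₂ = 100.75984
Σ(xᵢ − x̄)⁴ = 412333.4467 ⇒ m₄ = 51541.68084
m₂² = 10152.54611
β₂ = m₄/m₂² = 51541.68084 / 10152.54611 ≈ 5.077

5.077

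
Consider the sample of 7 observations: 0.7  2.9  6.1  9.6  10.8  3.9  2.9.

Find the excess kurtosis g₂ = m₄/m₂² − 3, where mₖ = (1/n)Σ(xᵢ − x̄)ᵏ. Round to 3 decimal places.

x̄ = 5.2714
Σ(xᵢ − x̄)² = 84.0143 ⇒ m₂ = 12.00204
Σ(xᵢ − x̄)⁴ = 1789.2679 ⇒ m₄ = 255.60971
m₂² = 144.04898
g₂ = m₄/m₂² − 3 = 1.77446 − 3 ≈ -1.226

-1.226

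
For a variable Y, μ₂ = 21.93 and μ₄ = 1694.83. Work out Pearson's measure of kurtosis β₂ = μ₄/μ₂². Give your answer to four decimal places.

3.5241

μ₂² = 21.93² = 480.92490
μ₄/μ₂² = 1694.83 / 480.92490 = 3.52411
β₂ ≈ 3.5241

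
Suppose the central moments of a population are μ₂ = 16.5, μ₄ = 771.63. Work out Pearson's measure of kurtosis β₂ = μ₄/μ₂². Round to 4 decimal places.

2.8343

μ₂² = 16.5² = 272.25000
μ₄/μ₂² = 771.63 / 272.25000 = 2.83427
β₂ ≈ 2.8343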